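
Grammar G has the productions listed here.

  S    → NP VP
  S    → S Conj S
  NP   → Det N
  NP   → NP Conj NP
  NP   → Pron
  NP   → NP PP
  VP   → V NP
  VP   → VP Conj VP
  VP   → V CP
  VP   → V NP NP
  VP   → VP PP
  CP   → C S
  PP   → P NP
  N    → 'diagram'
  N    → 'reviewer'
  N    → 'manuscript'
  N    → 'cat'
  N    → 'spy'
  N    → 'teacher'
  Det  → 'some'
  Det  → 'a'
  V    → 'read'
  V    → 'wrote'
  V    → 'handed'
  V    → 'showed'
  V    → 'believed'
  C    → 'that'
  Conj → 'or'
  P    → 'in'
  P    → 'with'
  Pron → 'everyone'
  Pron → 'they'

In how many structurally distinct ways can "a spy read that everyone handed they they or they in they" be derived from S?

Two of the 4 distinct bracketings:
[S [NP [Det a] [N spy]] [VP [V read] [CP [C that] [S [NP [Pron everyone]] [VP [V handed] [NP [Pron they]] [NP [NP [Pron they]] [Conj or] [NP [NP [Pron they]] [PP [P in] [NP [Pron they]]]]]]]]]]
[S [NP [Det a] [N spy]] [VP [V read] [CP [C that] [S [NP [Pron everyone]] [VP [V handed] [NP [Pron they]] [NP [NP [NP [Pron they]] [Conj or] [NP [Pron they]]] [PP [P in] [NP [Pron they]]]]]]]]]
The trees differ in how a recursive rule is bracketed over the same span.

4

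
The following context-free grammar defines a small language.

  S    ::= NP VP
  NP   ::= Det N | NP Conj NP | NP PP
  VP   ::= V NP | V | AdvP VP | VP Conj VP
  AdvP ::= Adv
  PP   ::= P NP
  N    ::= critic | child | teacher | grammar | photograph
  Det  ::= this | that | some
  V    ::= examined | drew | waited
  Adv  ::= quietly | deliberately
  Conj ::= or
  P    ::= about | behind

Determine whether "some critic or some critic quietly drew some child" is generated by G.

[S [NP [NP [Det some] [N critic]] [Conj or] [NP [Det some] [N critic]]] [VP [AdvP [Adv quietly]] [VP [V drew] [NP [Det some] [N child]]]]]
Every word is introduced by a lexical rule and the phrasal rules combine the resulting categories into a single S.

Grammatical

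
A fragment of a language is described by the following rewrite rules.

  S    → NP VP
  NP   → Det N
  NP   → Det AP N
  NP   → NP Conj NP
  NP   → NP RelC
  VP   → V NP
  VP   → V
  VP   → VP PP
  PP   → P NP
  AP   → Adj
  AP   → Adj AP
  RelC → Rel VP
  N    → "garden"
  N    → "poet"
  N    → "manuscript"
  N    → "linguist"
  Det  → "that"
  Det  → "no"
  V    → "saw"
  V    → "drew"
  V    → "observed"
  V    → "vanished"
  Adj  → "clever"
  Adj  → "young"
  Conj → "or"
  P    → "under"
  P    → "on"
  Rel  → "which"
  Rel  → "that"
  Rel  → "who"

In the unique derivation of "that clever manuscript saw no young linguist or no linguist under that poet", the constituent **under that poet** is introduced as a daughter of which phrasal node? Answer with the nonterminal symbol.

[S [NP [Det that] [AP [Adj clever]] [N manuscript]] [VP [VP [V saw] [NP [NP [Det no] [AP [Adj young]] [N linguist]] [Conj or] [NP [Det no] [N linguist]]]] [PP [P under] [NP [Det that] [N poet]]]]]
The span 'under that poet' is the PP node built by PP → P NP.
Its mother is the VP built by VP → VP PP.

VP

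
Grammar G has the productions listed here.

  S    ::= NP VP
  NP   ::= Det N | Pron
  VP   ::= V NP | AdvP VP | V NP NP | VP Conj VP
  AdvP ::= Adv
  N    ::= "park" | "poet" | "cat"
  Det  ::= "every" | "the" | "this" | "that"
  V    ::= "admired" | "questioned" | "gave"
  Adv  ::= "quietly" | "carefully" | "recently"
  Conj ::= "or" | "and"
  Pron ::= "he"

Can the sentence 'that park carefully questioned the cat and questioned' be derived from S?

Ungrammatical

For S → NP VP, the only prefix that parses as NP is 'that park', but the remainder 'carefully questioned the cat and questioned' is not a VP under these rules.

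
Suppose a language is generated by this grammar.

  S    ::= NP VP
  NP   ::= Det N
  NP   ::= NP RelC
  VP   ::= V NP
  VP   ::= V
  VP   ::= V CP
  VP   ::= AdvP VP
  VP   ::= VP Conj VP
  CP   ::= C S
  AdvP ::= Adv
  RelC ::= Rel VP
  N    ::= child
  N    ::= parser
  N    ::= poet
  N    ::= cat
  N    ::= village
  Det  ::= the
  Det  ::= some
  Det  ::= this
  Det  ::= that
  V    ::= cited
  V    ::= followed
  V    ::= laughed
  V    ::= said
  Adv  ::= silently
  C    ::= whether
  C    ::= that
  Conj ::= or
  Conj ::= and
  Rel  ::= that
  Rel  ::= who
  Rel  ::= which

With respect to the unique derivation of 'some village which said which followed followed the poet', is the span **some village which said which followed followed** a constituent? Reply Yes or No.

No

[S [NP [NP [NP [Det some] [N village]] [RelC [Rel which] [VP [V said]]]] [RelC [Rel which] [VP [V followed]]]] [VP [V followed] [NP [Det the] [N poet]]]]
The smallest constituent containing 'some village which said which followed followed' is the S spanning 'some village which said which followed followed the poet'; no single node in the tree dominates exactly the given words.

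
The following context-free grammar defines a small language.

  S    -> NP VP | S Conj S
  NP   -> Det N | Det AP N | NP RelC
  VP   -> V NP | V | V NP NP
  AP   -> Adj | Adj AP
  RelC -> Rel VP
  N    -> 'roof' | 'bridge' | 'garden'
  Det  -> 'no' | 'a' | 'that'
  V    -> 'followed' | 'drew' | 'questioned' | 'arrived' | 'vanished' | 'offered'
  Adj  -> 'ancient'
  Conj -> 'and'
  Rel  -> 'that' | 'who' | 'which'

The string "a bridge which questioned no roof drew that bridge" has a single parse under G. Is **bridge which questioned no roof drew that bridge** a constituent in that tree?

No

[S [NP [NP [Det a] [N bridge]] [RelC [Rel which] [VP [V questioned] [NP [Det no] [N roof]]]]] [VP [V drew] [NP [Det that] [N bridge]]]]
The smallest constituent containing 'bridge which questioned no roof drew that bridge' is the S spanning 'a bridge which questioned no roof drew that bridge'; no single node in the tree dominates exactly the given words.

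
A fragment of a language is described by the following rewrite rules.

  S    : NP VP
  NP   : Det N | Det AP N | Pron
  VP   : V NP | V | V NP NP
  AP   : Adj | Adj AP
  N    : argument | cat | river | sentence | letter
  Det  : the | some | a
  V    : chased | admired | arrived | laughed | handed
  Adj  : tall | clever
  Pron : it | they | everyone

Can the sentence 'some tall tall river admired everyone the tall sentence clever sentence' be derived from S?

An N word can never sit immediately before an Adj word in any string this grammar generates, so the substring 'sentence clever' rules out a derivation.

Ungrammatical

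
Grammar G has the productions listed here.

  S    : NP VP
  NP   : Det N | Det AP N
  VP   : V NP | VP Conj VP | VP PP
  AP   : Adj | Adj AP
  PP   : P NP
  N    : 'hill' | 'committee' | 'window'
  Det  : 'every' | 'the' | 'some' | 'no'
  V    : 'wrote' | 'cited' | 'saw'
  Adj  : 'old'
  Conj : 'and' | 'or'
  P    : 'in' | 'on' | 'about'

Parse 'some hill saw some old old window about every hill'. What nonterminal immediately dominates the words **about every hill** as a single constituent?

[S [NP [Det some] [N hill]] [VP [VP [V saw] [NP [Det some] [AP [Adj old] [AP [Adj old]]] [N window]]] [PP [P about] [NP [Det every] [N hill]]]]]
The span 'about every hill' is the PP node built by PP → P NP.

PP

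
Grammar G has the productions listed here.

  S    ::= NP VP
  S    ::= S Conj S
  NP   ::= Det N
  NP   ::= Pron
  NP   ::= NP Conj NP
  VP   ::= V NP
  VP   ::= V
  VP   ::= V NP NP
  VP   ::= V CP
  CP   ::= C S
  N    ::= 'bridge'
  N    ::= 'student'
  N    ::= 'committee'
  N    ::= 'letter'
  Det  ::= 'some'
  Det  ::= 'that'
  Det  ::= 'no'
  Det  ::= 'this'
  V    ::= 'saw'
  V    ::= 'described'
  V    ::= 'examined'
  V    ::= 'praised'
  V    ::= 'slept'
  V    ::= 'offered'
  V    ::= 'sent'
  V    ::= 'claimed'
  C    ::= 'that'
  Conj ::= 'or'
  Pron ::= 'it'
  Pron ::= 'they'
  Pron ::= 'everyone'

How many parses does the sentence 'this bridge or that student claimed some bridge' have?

1

[S [NP [NP [Det this] [N bridge]] [Conj or] [NP [Det that] [N student]]] [VP [V claimed] [NP [Det some] [N bridge]]]]
No rule offers an alternative attachment or grouping for any span, so this is the only derivation.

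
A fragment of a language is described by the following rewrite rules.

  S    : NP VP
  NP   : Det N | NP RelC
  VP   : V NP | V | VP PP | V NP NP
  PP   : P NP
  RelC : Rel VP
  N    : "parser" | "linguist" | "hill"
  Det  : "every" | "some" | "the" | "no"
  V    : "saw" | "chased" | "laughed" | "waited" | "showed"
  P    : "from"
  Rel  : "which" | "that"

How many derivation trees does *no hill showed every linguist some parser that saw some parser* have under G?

[S [NP [Det no] [N hill]] [VP [V showed] [NP [Det every] [N linguist]] [NP [NP [Det some] [N parser]] [RelC [Rel that] [VP [V saw] [NP [Det some] [N parser]]]]]]]
No rule offers an alternative attachment or grouping for any span, so this is the only derivation.

1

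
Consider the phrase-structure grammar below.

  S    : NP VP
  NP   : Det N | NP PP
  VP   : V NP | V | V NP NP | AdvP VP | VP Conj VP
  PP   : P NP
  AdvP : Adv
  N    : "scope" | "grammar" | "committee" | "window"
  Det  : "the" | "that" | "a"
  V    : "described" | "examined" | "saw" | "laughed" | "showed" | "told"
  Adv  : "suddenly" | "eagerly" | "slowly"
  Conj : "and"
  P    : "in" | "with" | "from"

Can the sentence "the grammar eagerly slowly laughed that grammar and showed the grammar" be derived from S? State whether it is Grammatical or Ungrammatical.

Grammatical

[S [NP [Det the] [N grammar]] [VP [AdvP [Adv eagerly]] [VP [AdvP [Adv slowly]] [VP [VP [V laughed] [NP [Det that] [N grammar]]] [Conj and] [VP [V showed] [NP [Det the] [N grammar]]]]]]]
The bracketing above is licensed at every node by one of the given productions, with S at the root.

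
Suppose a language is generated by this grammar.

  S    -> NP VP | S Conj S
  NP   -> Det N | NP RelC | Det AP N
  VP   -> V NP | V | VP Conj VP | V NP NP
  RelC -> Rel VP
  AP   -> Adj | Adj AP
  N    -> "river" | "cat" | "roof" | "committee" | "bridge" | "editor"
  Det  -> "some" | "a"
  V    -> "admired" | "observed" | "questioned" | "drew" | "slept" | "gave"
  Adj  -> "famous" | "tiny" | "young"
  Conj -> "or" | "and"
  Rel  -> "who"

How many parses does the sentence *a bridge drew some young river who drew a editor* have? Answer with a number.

The two bracketings:
[S [NP [Det a] [N bridge]] [VP [V drew] [NP [NP [Det some] [AP [Adj young]] [N river]] [RelC [Rel who] [VP [V drew] [NP [Det a] [N editor]]]]]]]
[S [NP [Det a] [N bridge]] [VP [V drew] [NP [NP [Det some] [AP [Adj young]] [N river]] [RelC [Rel who] [VP [V drew]]]] [NP [Det a] [N editor]]]]
The difference turns on whether VP → V is used at the relevant span, versus an alternative expansion of VP.

2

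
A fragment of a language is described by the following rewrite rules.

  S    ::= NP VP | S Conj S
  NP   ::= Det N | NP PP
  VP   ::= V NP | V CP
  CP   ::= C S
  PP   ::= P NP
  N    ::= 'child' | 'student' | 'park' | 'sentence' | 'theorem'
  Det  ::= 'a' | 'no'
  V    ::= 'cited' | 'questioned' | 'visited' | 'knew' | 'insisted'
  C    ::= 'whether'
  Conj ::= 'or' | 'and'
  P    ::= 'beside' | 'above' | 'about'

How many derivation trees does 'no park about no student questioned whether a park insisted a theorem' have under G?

1

[S [NP [NP [Det no] [N park]] [PP [P about] [NP [Det no] [N student]]]] [VP [V questioned] [CP [C whether] [S [NP [Det a] [N park]] [VP [V insisted] [NP [Det a] [N theorem]]]]]]]
No rule offers an alternative attachment or grouping for any span, so this is the only derivation.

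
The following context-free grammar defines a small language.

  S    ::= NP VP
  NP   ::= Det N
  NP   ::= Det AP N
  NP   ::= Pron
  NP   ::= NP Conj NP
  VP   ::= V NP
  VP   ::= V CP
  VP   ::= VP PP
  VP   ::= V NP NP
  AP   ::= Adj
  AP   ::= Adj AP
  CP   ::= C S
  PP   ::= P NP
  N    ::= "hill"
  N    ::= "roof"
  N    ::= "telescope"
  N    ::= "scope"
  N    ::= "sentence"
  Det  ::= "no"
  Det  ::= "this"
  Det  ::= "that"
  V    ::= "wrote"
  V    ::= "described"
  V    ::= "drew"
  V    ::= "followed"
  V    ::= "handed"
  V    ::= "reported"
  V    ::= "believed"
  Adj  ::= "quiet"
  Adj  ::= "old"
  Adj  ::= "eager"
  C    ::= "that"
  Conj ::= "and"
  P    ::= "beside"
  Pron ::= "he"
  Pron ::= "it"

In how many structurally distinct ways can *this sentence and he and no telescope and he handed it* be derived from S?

Two of the 5 distinct bracketings:
[S [NP [NP [Det this] [N sentence]] [Conj and] [NP [NP [Pron he]] [Conj and] [NP [NP [Det no] [N telescope]] [Conj and] [NP [Pron he]]]]] [VP [V handed] [NP [Pron it]]]]
[S [NP [NP [Det this] [N sentence]] [Conj and] [NP [NP [NP [Pron he]] [Conj and] [NP [Det no] [N telescope]]] [Conj and] [NP [Pron he]]]] [VP [V handed] [NP [Pron it]]]]
The trees differ in how a recursive rule is bracketed over the same span.

5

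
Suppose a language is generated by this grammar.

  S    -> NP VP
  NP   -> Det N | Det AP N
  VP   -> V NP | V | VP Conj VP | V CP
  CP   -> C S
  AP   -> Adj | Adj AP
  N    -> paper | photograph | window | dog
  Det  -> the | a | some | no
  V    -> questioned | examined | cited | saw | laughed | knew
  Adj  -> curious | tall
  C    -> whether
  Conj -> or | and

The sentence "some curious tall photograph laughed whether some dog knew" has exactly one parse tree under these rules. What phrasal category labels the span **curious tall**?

AP

S
  NP
    Det: some
    AP
      Adj: curious
      AP
        Adj: tall
    N: photograph
  VP
    V: laughed
    CP
      C: whether
      S
        NP
          Det: some
          N: dog
        VP
          V: knew
The span 'curious tall' is the AP node built by AP → Adj AP.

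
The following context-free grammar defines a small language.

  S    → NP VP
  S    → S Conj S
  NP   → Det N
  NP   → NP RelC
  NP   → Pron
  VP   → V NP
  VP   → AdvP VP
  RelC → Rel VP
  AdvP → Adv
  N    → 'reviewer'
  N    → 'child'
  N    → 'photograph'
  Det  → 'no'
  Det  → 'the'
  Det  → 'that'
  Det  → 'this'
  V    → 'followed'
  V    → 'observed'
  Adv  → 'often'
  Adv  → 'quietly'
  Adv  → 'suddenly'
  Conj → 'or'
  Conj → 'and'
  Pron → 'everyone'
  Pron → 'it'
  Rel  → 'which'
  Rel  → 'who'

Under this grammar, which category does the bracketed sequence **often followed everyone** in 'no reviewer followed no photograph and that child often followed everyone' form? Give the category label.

VP

S
  S
    NP
      Det: no
      N: reviewer
    VP
      V: followed
      NP
        Det: no
        N: photograph
  Conj: and
  S
    NP
      Det: that
      N: child
    VP
      AdvP
        Adv: often
      VP
        V: followed
        NP
          Pron: everyone
The span 'often followed everyone' is the VP node built by VP → AdvP VP.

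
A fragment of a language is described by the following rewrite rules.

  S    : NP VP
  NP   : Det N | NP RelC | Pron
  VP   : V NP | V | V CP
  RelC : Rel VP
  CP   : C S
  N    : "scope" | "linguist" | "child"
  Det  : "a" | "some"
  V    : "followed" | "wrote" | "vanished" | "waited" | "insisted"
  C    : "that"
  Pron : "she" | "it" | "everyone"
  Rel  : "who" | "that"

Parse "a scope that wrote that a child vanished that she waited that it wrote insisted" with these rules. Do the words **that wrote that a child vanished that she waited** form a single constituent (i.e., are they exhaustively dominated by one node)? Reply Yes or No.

No

[S [NP [NP [Det a] [N scope]] [RelC [Rel that] [VP [V wrote] [CP [C that] [S [NP [Det a] [N child]] [VP [V vanished] [CP [C that] [S [NP [Pron she]] [VP [V waited] [CP [C that] [S [NP [Pron it]] [VP [V wrote]]]]]]]]]]]]] [VP [V insisted]]]
The smallest constituent containing 'that wrote that a child vanished that she waited' is the RelC spanning 'that wrote that a child vanished that she waited that it wrote'; no single node in the tree dominates exactly the given words.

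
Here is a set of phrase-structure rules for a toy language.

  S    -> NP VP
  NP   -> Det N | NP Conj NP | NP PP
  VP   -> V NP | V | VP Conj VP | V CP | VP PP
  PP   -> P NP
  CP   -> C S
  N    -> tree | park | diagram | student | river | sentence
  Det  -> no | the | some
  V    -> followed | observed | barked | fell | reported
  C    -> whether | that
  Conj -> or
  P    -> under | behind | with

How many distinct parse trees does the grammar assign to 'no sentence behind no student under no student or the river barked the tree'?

Two of the 5 distinct bracketings:
[S [NP [NP [NP [Det no] [N sentence]] [PP [P behind] [NP [NP [Det no] [N student]] [PP [P under] [NP [Det no] [N student]]]]]] [Conj or] [NP [Det the] [N river]]] [VP [V barked] [NP [Det the] [N tree]]]]
[S [NP [NP [NP [NP [Det no] [N sentence]] [PP [P behind] [NP [Det no] [N student]]]] [PP [P under] [NP [Det no] [N student]]]] [Conj or] [NP [Det the] [N river]]] [VP [V barked] [NP [Det the] [N tree]]]]
The trees differ in how a recursive rule is bracketed over the same span.

5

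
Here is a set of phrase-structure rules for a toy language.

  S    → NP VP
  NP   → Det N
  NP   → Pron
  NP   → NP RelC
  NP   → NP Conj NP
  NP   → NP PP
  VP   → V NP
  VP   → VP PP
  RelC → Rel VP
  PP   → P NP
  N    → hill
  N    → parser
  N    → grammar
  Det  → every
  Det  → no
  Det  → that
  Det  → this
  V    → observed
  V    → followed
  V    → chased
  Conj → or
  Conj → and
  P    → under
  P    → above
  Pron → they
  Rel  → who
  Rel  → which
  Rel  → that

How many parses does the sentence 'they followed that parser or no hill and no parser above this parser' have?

7

Two of the 7 distinct bracketings:
[S [NP [Pron they]] [VP [V followed] [NP [NP [Det that] [N parser]] [Conj or] [NP [NP [Det no] [N hill]] [Conj and] [NP [NP [Det no] [N parser]] [PP [P above] [NP [Det this] [N parser]]]]]]]]
[S [NP [Pron they]] [VP [V followed] [NP [NP [Det that] [N parser]] [Conj or] [NP [NP [NP [Det no] [N hill]] [Conj and] [NP [Det no] [N parser]]] [PP [P above] [NP [Det this] [N parser]]]]]]]
The trees differ in how a recursive rule is bracketed over the same span.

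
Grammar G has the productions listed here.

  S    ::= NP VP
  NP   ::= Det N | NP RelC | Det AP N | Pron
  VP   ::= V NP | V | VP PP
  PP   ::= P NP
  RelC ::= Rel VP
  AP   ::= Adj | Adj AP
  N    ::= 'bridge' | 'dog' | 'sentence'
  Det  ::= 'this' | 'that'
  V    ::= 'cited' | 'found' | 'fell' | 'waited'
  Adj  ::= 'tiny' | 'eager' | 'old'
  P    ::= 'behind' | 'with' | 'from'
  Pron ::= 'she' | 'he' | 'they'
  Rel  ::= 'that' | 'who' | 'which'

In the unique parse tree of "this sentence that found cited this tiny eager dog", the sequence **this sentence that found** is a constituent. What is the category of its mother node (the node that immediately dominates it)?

[S [NP [NP [Det this] [N sentence]] [RelC [Rel that] [VP [V found]]]] [VP [V cited] [NP [Det this] [AP [Adj tiny] [AP [Adj eager]]] [N dog]]]]
The span 'this sentence that found' is the NP node built by NP → NP RelC.
Its mother is the S built by S → NP VP.

S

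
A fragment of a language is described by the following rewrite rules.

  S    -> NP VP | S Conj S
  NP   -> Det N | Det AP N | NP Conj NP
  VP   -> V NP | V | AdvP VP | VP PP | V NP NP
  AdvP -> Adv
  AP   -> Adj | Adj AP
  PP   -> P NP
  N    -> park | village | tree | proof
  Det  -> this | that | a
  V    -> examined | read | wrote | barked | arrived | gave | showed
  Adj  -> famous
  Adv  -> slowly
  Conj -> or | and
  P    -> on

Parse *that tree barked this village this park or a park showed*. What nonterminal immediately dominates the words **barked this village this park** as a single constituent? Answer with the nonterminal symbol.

S
  S
    NP
      Det: that
      N: tree
    VP
      V: barked
      NP
        Det: this
        N: village
      NP
        Det: this
        N: park
  Conj: or
  S
    NP
      Det: a
      N: park
    VP
      V: showed
The span 'barked this village this park' is the VP node built by VP → V NP NP.

VP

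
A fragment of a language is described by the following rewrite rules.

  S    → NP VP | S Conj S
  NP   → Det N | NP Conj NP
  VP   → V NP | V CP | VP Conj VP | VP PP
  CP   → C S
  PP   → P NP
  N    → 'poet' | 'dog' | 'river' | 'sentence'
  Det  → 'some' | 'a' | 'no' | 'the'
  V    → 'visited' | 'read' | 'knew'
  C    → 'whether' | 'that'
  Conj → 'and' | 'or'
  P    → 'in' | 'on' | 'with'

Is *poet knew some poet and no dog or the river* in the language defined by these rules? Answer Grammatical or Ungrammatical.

Ungrammatical

For S → NP VP, no prefix of the string parses as an NP. The alternative S rule S → S Conj S likewise has no satisfying split.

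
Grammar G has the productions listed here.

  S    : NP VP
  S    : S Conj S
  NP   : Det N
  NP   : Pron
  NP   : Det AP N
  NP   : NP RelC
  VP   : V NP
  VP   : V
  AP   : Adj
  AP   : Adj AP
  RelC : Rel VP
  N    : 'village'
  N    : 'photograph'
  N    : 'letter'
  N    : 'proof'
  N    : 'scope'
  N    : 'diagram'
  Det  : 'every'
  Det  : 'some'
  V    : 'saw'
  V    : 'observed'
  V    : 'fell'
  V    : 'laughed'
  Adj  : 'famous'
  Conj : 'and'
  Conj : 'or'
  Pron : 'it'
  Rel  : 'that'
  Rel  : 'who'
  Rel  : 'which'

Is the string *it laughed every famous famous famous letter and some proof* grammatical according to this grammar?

For S → NP VP, the only prefix that parses as NP is 'it', but the remainder 'laughed every famous famous famous letter and some proof' is not a VP under these rules. The alternative S rule S → S Conj S likewise has no satisfying split.

Ungrammatical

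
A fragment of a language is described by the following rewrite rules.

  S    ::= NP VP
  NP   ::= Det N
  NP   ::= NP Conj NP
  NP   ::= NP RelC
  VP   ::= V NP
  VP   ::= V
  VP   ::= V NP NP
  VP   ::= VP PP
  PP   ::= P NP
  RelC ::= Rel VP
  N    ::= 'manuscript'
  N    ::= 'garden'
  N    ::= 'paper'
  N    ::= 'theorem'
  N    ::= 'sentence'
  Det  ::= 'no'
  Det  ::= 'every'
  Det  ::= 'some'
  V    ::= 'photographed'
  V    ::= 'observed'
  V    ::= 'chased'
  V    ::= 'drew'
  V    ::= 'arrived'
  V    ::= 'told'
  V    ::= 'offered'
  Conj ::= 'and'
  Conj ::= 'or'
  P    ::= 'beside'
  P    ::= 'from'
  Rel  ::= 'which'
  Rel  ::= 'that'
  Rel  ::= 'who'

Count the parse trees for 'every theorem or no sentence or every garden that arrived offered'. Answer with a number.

5

Two of the 5 distinct bracketings:
[S [NP [NP [Det every] [N theorem]] [Conj or] [NP [NP [Det no] [N sentence]] [Conj or] [NP [NP [Det every] [N garden]] [RelC [Rel that] [VP [V arrived]]]]]] [VP [V offered]]]
[S [NP [NP [Det every] [N theorem]] [Conj or] [NP [NP [NP [Det no] [N sentence]] [Conj or] [NP [Det every] [N garden]]] [RelC [Rel that] [VP [V arrived]]]]] [VP [V offered]]]
The trees differ in how a recursive rule is bracketed over the same span.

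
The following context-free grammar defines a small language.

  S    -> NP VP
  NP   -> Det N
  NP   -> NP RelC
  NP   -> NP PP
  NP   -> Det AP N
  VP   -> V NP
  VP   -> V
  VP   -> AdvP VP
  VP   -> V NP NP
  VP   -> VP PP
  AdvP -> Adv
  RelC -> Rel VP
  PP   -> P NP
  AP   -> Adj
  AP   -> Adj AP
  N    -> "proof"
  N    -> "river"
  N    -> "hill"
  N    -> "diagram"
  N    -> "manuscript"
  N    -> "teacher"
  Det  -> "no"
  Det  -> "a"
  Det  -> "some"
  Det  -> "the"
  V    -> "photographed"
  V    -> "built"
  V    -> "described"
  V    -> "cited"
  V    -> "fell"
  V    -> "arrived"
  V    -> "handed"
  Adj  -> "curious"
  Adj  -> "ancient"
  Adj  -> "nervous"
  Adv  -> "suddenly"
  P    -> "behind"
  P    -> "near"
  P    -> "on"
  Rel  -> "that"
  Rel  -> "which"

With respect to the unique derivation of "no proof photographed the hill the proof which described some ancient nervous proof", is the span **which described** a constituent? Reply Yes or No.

No

[S [NP [Det no] [N proof]] [VP [V photographed] [NP [Det the] [N hill]] [NP [NP [Det the] [N proof]] [RelC [Rel which] [VP [V described] [NP [Det some] [AP [Adj ancient] [AP [Adj nervous]]] [N proof]]]]]]]
The smallest constituent containing 'which described' is the RelC spanning 'which described some ancient nervous proof'; no single node in the tree dominates exactly the given words.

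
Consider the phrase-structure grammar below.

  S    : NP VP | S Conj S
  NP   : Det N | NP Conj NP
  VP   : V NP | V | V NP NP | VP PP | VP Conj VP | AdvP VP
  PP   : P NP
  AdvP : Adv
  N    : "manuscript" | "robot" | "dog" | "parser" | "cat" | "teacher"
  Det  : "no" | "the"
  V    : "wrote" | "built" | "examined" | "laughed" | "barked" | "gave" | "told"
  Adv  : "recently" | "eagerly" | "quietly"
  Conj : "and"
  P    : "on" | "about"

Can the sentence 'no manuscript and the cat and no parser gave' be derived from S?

Grammatical

S
  NP
    NP
      Det: no
      N: manuscript
    Conj: and
    NP
      NP
        Det: the
        N: cat
      Conj: and
      NP
        Det: no
        N: parser
  VP
    V: gave
Each bracket corresponds to one application of a listed rule, so the string is derivable from S.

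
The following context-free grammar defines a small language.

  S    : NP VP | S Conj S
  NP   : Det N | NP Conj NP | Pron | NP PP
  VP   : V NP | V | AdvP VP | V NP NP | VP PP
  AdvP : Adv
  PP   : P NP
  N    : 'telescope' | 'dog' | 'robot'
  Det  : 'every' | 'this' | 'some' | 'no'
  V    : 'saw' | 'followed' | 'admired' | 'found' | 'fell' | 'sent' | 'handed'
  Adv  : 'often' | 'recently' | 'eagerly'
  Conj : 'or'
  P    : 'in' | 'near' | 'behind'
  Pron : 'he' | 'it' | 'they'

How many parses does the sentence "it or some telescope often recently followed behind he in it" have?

9

Two of the 9 distinct bracketings:
[S [NP [NP [Pron it]] [Conj or] [NP [Det some] [N telescope]]] [VP [AdvP [Adv often]] [VP [AdvP [Adv recently]] [VP [VP [V followed]] [PP [P behind] [NP [NP [Pron he]] [PP [P in] [NP [Pron it]]]]]]]]]
[S [NP [NP [Pron it]] [Conj or] [NP [Det some] [N telescope]]] [VP [AdvP [Adv often]] [VP [AdvP [Adv recently]] [VP [VP [VP [V followed]] [PP [P behind] [NP [Pron he]]]] [PP [P in] [NP [Pron it]]]]]]]
The difference turns on whether NP → NP PP is used at the relevant span, versus an alternative expansion of NP.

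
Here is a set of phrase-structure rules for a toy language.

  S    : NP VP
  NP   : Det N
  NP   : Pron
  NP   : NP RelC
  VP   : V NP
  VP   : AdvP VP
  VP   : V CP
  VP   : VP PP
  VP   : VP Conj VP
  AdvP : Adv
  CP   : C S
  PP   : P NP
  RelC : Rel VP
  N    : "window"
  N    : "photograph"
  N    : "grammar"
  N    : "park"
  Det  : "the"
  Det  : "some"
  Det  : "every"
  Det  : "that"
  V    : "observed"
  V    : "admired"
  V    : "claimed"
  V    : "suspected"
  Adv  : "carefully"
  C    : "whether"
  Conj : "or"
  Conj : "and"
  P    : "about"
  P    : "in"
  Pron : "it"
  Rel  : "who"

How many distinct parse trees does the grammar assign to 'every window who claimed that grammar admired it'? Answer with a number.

[S [NP [NP [Det every] [N window]] [RelC [Rel who] [VP [V claimed] [NP [Det that] [N grammar]]]]] [VP [V admired] [NP [Pron it]]]]
No rule offers an alternative attachment or grouping for any span, so this is the only derivation.

1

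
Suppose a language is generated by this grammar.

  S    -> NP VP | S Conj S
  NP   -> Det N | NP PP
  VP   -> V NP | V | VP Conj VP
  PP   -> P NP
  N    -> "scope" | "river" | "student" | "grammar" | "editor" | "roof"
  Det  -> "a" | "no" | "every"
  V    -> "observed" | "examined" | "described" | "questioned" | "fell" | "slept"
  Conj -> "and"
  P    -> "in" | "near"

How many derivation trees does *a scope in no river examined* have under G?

[S [NP [NP [Det a] [N scope]] [PP [P in] [NP [Det no] [N river]]]] [VP [V examined]]]
No rule offers an alternative attachment or grouping for any span, so this is the only derivation.

1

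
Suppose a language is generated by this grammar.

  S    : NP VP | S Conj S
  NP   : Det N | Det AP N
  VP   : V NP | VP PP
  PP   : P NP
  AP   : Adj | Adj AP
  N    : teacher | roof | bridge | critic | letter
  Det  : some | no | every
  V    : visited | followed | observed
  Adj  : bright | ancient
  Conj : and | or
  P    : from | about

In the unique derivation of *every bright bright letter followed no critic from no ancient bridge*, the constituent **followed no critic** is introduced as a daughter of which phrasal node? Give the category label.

VP

S
  NP
    Det: every
    AP
      Adj: bright
      AP
        Adj: bright
    N: letter
  VP
    VP
      V: followed
      NP
        Det: no
        N: critic
    PP
      P: from
      NP
        Det: no
        AP
          Adj: ancient
        N: bridge
The span 'followed no critic' is the VP node built by VP → V NP.
Its mother is the VP built by VP → VP PP.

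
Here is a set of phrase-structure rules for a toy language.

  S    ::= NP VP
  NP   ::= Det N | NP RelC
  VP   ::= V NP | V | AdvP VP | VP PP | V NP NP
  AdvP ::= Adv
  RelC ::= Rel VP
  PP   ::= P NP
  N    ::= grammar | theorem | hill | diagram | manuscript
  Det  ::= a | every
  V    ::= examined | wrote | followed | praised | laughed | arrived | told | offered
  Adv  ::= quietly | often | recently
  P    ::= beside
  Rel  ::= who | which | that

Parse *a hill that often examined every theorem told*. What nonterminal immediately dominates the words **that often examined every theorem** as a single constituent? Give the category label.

RelC

S
  NP
    NP
      Det: a
      N: hill
    RelC
      Rel: that
      VP
        AdvP
          Adv: often
        VP
          V: examined
          NP
            Det: every
            N: theorem
  VP
    V: told
The span 'that often examined every theorem' is the RelC node built by RelC → Rel VP.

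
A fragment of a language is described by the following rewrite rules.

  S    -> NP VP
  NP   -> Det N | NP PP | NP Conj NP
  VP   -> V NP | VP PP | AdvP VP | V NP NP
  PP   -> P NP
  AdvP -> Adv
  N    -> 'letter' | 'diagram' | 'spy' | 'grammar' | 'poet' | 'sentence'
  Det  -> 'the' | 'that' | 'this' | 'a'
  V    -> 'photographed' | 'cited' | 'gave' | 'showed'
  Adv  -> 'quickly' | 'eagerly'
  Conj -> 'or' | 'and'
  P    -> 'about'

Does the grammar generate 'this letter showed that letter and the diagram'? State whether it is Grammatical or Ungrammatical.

Grammatical

[S [NP [Det this] [N letter]] [VP [V showed] [NP [NP [Det that] [N letter]] [Conj and] [NP [Det the] [N diagram]]]]]
The bracketing above is licensed at every node by one of the given productions, with S at the root.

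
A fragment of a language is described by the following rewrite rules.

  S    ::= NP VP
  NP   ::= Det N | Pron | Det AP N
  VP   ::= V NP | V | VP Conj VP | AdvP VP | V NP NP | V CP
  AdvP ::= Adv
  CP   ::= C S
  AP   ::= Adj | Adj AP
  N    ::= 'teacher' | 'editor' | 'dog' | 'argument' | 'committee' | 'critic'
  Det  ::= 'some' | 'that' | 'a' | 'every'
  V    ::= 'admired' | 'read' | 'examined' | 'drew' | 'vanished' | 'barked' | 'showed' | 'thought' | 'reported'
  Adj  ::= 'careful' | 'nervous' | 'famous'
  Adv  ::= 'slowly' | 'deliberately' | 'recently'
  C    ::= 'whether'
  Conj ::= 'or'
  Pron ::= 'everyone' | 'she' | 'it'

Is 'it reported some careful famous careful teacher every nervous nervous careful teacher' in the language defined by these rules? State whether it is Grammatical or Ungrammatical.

Grammatical

S
  NP
    Pron: it
  VP
    V: reported
    NP
      Det: some
      AP
        Adj: careful
        AP
          Adj: famous
          AP
            Adj: careful
      N: teacher
    NP
      Det: every
      AP
        Adj: nervous
        AP
          Adj: nervous
          AP
            Adj: careful
      N: teacher
Every word is introduced by a lexical rule and the phrasal rules combine the resulting categories into a single S.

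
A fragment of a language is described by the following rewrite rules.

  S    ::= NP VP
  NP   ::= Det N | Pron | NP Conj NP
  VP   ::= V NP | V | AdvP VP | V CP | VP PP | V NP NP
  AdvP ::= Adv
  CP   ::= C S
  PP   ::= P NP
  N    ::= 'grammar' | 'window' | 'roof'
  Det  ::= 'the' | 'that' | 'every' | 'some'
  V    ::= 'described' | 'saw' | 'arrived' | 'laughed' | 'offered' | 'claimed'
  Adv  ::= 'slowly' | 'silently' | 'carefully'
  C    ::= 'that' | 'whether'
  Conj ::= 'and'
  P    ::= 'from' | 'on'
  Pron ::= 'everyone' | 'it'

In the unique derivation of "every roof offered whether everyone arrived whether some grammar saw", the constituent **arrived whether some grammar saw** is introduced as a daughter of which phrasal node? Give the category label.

S
  NP
    Det: every
    N: roof
  VP
    V: offered
    CP
      C: whether
      S
        NP
          Pron: everyone
        VP
          V: arrived
          CP
            C: whether
            S
              NP
                Det: some
                N: grammar
              VP
                V: saw
The span 'arrived whether some grammar saw' is the VP node built by VP → V CP.
Its mother is the S built by S → NP VP.

S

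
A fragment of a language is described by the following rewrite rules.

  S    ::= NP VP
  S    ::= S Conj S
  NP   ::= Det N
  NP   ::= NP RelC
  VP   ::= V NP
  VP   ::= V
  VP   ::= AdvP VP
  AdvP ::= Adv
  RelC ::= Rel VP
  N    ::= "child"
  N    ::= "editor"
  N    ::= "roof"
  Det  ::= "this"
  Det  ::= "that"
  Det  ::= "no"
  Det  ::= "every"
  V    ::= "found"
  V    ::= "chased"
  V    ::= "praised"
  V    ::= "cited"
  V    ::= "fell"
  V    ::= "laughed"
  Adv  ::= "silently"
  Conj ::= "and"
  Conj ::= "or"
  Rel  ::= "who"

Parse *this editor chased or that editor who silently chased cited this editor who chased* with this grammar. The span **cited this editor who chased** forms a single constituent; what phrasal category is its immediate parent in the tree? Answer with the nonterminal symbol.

S

[S [S [NP [Det this] [N editor]] [VP [V chased]]] [Conj or] [S [NP [NP [Det that] [N editor]] [RelC [Rel who] [VP [AdvP [Adv silently]] [VP [V chased]]]]] [VP [V cited] [NP [NP [Det this] [N editor]] [RelC [Rel who] [VP [V chased]]]]]]]
The span 'cited this editor who chased' is the VP node built by VP → V NP.
Its mother is the S built by S → NP VP.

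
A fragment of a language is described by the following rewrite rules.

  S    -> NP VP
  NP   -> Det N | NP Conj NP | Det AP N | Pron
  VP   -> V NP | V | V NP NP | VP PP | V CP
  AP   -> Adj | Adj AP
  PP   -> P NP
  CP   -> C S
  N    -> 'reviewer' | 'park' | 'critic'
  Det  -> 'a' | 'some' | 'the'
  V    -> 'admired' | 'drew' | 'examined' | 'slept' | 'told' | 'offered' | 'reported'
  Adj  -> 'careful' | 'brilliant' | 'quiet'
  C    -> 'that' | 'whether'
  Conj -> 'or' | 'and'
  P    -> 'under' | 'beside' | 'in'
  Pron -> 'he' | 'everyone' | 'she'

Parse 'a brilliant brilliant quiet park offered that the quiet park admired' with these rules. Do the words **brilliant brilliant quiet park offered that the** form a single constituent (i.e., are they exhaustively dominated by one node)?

[S [NP [Det a] [AP [Adj brilliant] [AP [Adj brilliant] [AP [Adj quiet]]]] [N park]] [VP [V offered] [CP [C that] [S [NP [Det the] [AP [Adj quiet]] [N park]] [VP [V admired]]]]]]
The smallest constituent containing 'brilliant brilliant quiet park offered that the' is the S spanning 'a brilliant brilliant quiet park offered that the quiet park admired'; no single node in the tree dominates exactly the given words.

No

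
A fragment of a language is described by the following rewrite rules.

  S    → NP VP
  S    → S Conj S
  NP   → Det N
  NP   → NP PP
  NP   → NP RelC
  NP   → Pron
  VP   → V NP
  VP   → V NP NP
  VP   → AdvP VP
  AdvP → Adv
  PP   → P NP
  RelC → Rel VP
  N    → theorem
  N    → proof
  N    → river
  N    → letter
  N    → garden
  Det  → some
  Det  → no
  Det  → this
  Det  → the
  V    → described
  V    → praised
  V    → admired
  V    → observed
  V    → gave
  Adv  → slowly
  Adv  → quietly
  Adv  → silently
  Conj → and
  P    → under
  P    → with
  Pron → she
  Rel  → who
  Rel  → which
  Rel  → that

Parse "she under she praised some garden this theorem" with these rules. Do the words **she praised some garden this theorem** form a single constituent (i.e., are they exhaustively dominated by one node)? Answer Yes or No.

[S [NP [NP [Pron she]] [PP [P under] [NP [Pron she]]]] [VP [V praised] [NP [Det some] [N garden]] [NP [Det this] [N theorem]]]]
The smallest constituent containing 'she praised some garden this theorem' is the S spanning 'she under she praised some garden this theorem'; no single node in the tree dominates exactly the given words.

No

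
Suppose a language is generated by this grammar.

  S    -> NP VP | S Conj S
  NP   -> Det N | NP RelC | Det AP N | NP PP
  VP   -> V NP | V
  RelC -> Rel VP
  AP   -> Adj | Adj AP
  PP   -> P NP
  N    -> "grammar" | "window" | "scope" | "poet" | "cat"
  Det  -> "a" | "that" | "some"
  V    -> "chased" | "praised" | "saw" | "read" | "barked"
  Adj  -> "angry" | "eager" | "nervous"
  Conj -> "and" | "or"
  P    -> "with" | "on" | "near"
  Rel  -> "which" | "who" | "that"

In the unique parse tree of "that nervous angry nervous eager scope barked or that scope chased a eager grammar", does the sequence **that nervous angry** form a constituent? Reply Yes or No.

[S [S [NP [Det that] [AP [Adj nervous] [AP [Adj angry] [AP [Adj nervous] [AP [Adj eager]]]]] [N scope]] [VP [V barked]]] [Conj or] [S [NP [Det that] [N scope]] [VP [V chased] [NP [Det a] [AP [Adj eager]] [N grammar]]]]]
The smallest constituent containing 'that nervous angry' is the NP spanning 'that nervous angry nervous eager scope'; no single node in the tree dominates exactly the given words.

No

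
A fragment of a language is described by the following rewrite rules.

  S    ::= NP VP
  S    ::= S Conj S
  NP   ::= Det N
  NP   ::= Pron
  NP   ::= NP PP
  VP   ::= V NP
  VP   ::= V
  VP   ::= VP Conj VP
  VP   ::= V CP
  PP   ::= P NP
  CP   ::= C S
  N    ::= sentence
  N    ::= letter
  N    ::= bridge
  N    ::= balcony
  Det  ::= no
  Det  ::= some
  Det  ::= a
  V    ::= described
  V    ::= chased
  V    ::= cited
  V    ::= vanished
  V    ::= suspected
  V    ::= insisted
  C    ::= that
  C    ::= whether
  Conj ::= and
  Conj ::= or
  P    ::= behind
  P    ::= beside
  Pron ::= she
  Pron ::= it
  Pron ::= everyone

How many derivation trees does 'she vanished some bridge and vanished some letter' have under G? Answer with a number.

1

[S [NP [Pron she]] [VP [VP [V vanished] [NP [Det some] [N bridge]]] [Conj and] [VP [V vanished] [NP [Det some] [N letter]]]]]
No rule offers an alternative attachment or grouping for any span, so this is the only derivation.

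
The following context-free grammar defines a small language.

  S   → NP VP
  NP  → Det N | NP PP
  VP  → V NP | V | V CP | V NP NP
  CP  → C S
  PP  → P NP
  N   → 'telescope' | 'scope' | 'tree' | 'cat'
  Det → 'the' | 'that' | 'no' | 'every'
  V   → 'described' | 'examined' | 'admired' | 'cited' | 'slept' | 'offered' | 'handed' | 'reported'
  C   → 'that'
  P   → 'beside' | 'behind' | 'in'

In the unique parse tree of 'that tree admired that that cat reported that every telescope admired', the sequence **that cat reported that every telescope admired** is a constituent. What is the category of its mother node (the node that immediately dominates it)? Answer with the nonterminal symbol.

CP

S
  NP
    Det: that
    N: tree
  VP
    V: admired
    CP
      C: that
      S
        NP
          Det: that
          N: cat
        VP
          V: reported
          CP
            C: that
            S
              NP
                Det: every
                N: telescope
              VP
                V: admired
The span 'that cat reported that every telescope admired' is the S node built by S → NP VP.
Its mother is the CP built by CP → C S.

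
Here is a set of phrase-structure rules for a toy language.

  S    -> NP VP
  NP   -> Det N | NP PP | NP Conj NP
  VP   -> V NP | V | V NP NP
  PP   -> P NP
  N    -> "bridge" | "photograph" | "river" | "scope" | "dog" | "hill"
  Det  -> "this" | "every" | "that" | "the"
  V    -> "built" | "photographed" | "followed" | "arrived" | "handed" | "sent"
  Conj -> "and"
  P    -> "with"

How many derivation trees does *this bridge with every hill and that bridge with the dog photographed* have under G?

5

Two of the 5 distinct bracketings:
[S [NP [NP [Det this] [N bridge]] [PP [P with] [NP [NP [NP [Det every] [N hill]] [Conj and] [NP [Det that] [N bridge]]] [PP [P with] [NP [Det the] [N dog]]]]]] [VP [V photographed]]]
[S [NP [NP [Det this] [N bridge]] [PP [P with] [NP [NP [Det every] [N hill]] [Conj and] [NP [NP [Det that] [N bridge]] [PP [P with] [NP [Det the] [N dog]]]]]]] [VP [V photographed]]]
The trees differ in how a recursive rule is bracketed over the same span.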